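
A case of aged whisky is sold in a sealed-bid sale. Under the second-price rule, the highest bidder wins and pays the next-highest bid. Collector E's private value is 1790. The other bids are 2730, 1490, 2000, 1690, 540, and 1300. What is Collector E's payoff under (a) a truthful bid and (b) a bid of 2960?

(a) 0  (b) -940

The highest competing bid is 2730.
Bidding truthfully at 1790: the top bid is 2730 (a rival), so Collector E loses. Payoff = 0.
Bidding 2960: Collector E has the top bid, wins, and pays the second-highest bid 2730. Payoff = 1790 − 2730 = -940.
This is the dominant-strategy logic: truthful bidding weakly beats any alternative.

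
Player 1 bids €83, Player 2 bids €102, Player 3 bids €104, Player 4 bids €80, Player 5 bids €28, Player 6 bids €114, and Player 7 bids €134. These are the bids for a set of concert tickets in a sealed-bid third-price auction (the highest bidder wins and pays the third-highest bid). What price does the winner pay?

The winner pays €104.

Ranking the bids: Player 7 €134, then Player 6 €114, then Player 3 €104, then Player 2 €102, then Player 1 €83, then Player 4 €80, then Player 5 €28.
Player 7 is the highest bidder, so Player 7 wins.
Under the third-price rule, the price is the third-highest bid: €104.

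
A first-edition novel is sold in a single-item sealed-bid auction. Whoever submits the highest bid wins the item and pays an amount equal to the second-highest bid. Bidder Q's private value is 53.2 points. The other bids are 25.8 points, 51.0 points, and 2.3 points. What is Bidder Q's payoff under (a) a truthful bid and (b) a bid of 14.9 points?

Truthful: 2.2 points; alternative: 0.0 points.

The highest competing bid is 51.0 points.
Bidding truthfully at 53.2 points: Bidder Q has the top bid, wins, and pays the second-highest bid 51.0 points. Payoff = 53.2 points − 51.0 points = 2.2 points.
Bidding 14.9 points: the top bid is 51.0 points (a rival), so Bidder Q loses. Payoff = 0.0 points.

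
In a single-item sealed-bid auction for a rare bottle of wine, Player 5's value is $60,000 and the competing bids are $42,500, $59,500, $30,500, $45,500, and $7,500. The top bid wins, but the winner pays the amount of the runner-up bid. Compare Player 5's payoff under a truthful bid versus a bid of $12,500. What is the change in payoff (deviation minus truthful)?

The highest competing bid is $59,500.
Bidding truthfully at $60,000: Player 5 has the top bid, wins, and pays the second-highest bid $59,500. Payoff = $60,000 − $59,500 = $500.
Bidding $12,500: the top bid is $59,500 (a rival), so Player 5 loses. Payoff = $0.
Change = $0 − $500 = -$500.
This is the dominant-strategy logic: truthful bidding weakly beats any alternative.

Payoff change: -$500.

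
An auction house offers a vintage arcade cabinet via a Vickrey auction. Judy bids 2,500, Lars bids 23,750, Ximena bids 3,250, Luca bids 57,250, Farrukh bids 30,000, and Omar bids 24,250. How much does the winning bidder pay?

The winner pays 30,000.

Bids in descending order: Luca 57,250, then Farrukh 30,000, then Omar 24,250, then Lars 23,750, then Ximena 3,250, then Judy 2,500.
Luca has the highest bid, so Luca wins.
The second-highest bid is 30,000, so that is what Luca pays.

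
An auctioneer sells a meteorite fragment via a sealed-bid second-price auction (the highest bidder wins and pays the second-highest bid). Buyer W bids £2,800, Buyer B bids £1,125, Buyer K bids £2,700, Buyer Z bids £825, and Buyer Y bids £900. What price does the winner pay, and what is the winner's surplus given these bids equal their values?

The winner pays £2,700 for a surplus of £100.

Ordered from highest: Buyer W £2,800; Buyer K £2,700; Buyer B £1,125; Buyer Y £900; Buyer Z £825.
Buyer W is the highest bidder, so Buyer W wins.
Under the second-price rule, the price is the second-highest bid: £2,700.
Surplus = £2,800 − £2,700 = £100.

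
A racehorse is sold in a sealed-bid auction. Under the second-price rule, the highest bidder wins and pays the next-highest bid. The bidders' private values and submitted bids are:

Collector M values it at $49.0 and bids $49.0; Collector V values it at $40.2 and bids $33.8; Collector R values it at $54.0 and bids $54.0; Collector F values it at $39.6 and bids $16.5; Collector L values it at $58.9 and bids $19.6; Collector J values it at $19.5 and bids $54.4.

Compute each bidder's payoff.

Bids in descending order: Collector J $54.4, then Collector R $54.0, then Collector M $49.0, then Collector V $33.8, then Collector L $19.6, then Collector F $16.5.
Collector J has the top bid and wins; the price is the second-highest bid, $54.0.
Collector J's payoff = $19.5 − $54.0 = -$34.5. All other bidders lose, so their payoff is 0.

Collector M $0.0, Collector V $0.0, Collector R $0.0, Collector F $0.0, Collector L $0.0, Collector J -$34.5.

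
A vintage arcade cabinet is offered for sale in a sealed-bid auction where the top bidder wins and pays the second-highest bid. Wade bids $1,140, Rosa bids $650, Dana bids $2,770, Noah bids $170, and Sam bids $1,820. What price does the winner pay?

$1,820

Sorted high to low: Dana $2,770; Sam $1,820; Wade $1,140; Rosa $650; Noah $170.
Dana is the highest bidder, so Dana wins.
Under the second-price rule, the price is the second-highest bid: $1,820.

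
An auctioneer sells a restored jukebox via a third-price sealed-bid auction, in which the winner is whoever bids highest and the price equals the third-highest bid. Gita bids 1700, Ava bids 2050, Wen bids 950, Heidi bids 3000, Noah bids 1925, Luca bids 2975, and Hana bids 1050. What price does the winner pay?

Ordered from highest: Heidi 3000 > Luca 2975 > Ava 2050 > Noah 1925 > Gita 1700 > Hana 1050 > Wen 950.
Heidi is the highest bidder, so Heidi wins.
Under the third-price rule, the price is the third-highest bid: 2050.

Price paid: 2050.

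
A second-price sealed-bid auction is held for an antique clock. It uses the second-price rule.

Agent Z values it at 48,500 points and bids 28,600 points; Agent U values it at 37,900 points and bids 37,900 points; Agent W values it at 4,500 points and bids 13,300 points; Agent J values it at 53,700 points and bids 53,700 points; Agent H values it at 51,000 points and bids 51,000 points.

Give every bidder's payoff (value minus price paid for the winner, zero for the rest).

Agent Z 0 points, Agent U 0 points, Agent W 0 points, Agent J 2,700 points, Agent H 0 points.

Bids in descending order: Agent J 53,700 points, then Agent H 51,000 points, then Agent U 37,900 points, then Agent Z 28,600 points, then Agent W 13,300 points.
Agent J has the top bid and wins; the price is the second-highest bid, 51,000 points.
Agent J's payoff = 53,700 points − 51,000 points = 2,700 points. All other bidders lose, so their payoff is 0.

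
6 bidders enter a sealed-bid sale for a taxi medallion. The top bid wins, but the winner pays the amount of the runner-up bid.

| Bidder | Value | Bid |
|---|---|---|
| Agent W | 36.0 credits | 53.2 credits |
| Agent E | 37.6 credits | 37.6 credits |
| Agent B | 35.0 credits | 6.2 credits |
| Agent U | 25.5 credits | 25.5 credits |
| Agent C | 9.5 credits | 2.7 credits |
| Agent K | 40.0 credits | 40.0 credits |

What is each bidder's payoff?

Ranking the bids: Agent W 53.2 credits, then Agent K 40.0 credits, then Agent E 37.6 credits, then Agent U 25.5 credits, then Agent B 6.2 credits, then Agent C 2.7 credits.
Agent W has the top bid and wins; the price is the second-highest bid, 40.0 credits.
Agent W's payoff = 36.0 credits − 40.0 credits = -4.0 credits. All other bidders lose, so their payoff is 0.

Agent W -4.0 credits, Agent E 0.0 credits, Agent B 0.0 credits, Agent U 0.0 credits, Agent C 0.0 credits, Agent K 0.0 credits.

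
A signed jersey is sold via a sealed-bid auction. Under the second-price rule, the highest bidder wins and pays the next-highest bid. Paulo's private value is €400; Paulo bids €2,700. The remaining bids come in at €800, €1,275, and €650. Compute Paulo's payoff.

-€875

Highest competing bid: €1,275.
Paulo's bid €2,700 is the highest overall, so Paulo wins and pays the second-highest bid, €1,275.
Payoff = value − price = €400 − €1,275 = -€875.
Overbidding won the item at a price above value — truthful bidding would have avoided this loss.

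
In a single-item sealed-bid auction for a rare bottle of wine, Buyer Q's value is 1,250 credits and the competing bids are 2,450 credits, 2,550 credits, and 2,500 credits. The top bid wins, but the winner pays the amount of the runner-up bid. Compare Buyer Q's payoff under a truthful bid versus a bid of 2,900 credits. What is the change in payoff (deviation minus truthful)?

Payoff change: -1,300 credits.

The highest competing bid is 2,550 credits.
Bidding truthfully at 1,250 credits: the top bid is 2,550 credits (a rival), so Buyer Q loses. Payoff = 0 credits.
Bidding 2,900 credits: Buyer Q has the top bid, wins, and pays the second-highest bid 2,550 credits. Payoff = 1,250 credits − 2,550 credits = -1,300 credits.
Change = -1,300 credits − 0 credits = -1,300 credits.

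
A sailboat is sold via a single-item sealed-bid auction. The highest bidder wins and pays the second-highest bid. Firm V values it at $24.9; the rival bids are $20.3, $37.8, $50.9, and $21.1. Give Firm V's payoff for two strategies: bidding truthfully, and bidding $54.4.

(a) $0.0  (b) -$26.0

The highest competing bid is $50.9.
Bidding truthfully at $24.9: the top bid is $50.9 (a rival), so Firm V loses. Payoff = $0.0.
Bidding $54.4: Firm V has the top bid, wins, and pays the second-highest bid $50.9. Payoff = $24.9 − $50.9 = -$26.0.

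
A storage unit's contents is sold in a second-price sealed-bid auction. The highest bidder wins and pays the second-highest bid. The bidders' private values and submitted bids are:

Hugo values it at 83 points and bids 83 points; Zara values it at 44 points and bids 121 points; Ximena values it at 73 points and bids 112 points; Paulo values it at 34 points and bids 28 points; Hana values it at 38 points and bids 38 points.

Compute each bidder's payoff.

Payoffs: Hugo 0 points, Zara -68 points, Ximena 0 points, Paulo 0 points, Hana 0 points.

Sorted high to low: Zara 121 points; Ximena 112 points; Hugo 83 points; Hana 38 points; Paulo 28 points.
Zara has the top bid and wins; the price is the second-highest bid, 112 points.
Zara's payoff = 44 points − 112 points = -68 points. All other bidders lose, so their payoff is 0.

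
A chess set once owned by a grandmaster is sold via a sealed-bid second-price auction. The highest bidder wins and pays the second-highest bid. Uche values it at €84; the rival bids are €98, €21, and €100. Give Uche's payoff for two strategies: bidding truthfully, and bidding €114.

Truthful: €0; alternative: -€16.

The highest competing bid is €100.
Bidding truthfully at €84: the top bid is €100 (a rival), so Uche loses. Payoff = €0.
Bidding €114: Uche has the top bid, wins, and pays the second-highest bid €100. Payoff = €84 − €100 = -€16.
Deviating from a truthful bid can only lose payoff in a second-price auction — never gain.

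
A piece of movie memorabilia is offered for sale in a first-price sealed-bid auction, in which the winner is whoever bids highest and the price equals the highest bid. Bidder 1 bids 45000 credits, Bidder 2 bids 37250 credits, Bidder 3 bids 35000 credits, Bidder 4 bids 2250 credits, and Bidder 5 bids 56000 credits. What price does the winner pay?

Price paid: 56000 credits.

Bids in descending order: Bidder 5 56000 credits > Bidder 1 45000 credits > Bidder 2 37250 credits > Bidder 3 35000 credits > Bidder 4 2250 credits.
Bidder 5 is the highest bidder, so Bidder 5 wins.
Under the first-price rule, the price is the highest bid: 56000 credits.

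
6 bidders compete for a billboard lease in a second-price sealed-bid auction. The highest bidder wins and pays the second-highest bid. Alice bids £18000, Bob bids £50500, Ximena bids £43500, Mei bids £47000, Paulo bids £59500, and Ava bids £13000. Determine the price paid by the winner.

£50500

Ranking the bids: Paulo £59500, then Bob £50500, then Mei £47000, then Ximena £43500, then Alice £18000, then Ava £13000.
Paulo has the highest bid, so Paulo wins.
The second-highest bid is £50500, so that is what Paulo pays.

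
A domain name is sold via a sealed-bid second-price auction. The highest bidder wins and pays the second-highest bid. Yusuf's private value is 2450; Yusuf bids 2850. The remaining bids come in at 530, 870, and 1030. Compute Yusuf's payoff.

Highest competing bid: 1030.
Yusuf's bid 2850 is the highest overall, so Yusuf wins and pays the second-highest bid, 1030.
Payoff = value − price = 2450 − 1030 = 1420.

Yusuf's payoff: 1420.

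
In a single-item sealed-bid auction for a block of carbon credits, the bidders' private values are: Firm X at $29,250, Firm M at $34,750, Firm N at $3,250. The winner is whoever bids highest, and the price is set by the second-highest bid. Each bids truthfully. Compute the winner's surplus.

Winner's surplus: $5,500.

Ranking the bids: Firm M $34,750 > Firm X $29,250 > Firm N $3,250.
Firm M wins with the top bid and pays the second-highest, $29,250.
Surplus = $34,750 − $29,250 = $5,500.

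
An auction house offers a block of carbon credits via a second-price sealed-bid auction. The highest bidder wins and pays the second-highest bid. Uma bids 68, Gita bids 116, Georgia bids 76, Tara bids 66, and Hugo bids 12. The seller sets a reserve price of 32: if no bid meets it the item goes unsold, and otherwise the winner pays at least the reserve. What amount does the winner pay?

76

Bids in descending order: Gita 116; Georgia 76; Uma 68; Tara 66; Hugo 12.
Gita has the highest bid, so Gita wins.
The second-highest bid is 76, which exceeds the reserve, so that sets the price.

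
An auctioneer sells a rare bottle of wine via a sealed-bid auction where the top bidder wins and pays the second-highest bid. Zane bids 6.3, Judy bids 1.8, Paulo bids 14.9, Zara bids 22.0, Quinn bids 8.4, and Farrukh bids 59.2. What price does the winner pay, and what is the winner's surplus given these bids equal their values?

Price 22.0; surplus 37.2.

Ranking the bids: Farrukh 59.2 > Zara 22.0 > Paulo 14.9 > Quinn 8.4 > Zane 6.3 > Judy 1.8.
Farrukh is the highest bidder, so Farrukh wins.
Under the second-price rule, the price is the second-highest bid: 22.0.
Surplus = 59.2 − 22.0 = 37.2.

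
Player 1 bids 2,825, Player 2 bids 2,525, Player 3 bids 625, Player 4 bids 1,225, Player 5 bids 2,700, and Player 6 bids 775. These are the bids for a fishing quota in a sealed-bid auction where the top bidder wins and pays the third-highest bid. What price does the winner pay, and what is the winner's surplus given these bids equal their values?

Price 2,525; surplus 300.

Ordered from highest: Player 1 2,825; Player 5 2,700; Player 2 2,525; Player 4 1,225; Player 6 775; Player 3 625.
Player 1 is the highest bidder, so Player 1 wins.
Under the third-price rule, the price is the third-highest bid: 2,525.
Surplus = 2,825 − 2,525 = 300.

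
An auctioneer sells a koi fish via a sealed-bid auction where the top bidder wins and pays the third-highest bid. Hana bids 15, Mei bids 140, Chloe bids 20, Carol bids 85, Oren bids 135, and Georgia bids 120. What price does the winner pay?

The winner pays 120.

Bids in descending order: Mei 140 > Oren 135 > Georgia 120 > Carol 85 > Chloe 20 > Hana 15.
Mei is the highest bidder, so Mei wins.
Under the third-price rule, the price is the third-highest bid: 120.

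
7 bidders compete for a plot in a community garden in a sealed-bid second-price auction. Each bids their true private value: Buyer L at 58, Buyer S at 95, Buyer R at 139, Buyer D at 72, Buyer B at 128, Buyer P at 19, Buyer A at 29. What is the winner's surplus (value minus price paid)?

Ordered from highest: Buyer R 139 > Buyer B 128 > Buyer S 95 > Buyer D 72 > Buyer L 58 > Buyer A 29 > Buyer P 19.
Buyer R wins with the top bid and pays the second-highest, 128.
Surplus = 139 − 128 = 11.

Winner's surplus: 11.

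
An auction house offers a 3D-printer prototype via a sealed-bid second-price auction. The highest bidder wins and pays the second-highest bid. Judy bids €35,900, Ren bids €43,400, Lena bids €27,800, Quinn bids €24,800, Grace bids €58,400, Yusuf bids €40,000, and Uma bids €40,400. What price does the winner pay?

Sorted high to low: Grace €58,400 > Ren €43,400 > Uma €40,400 > Yusuf €40,000 > Judy €35,900 > Lena €27,800 > Quinn €24,800.
Grace has the highest bid, so Grace wins.
The second-highest bid is €43,400, so that is what Grace pays.

Price paid: €43,400.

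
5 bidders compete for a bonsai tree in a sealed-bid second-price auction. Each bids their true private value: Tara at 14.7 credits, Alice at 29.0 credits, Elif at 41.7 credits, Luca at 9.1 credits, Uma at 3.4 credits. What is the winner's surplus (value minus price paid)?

Surplus = 12.7 credits.

Sorted high to low: Elif 41.7 credits; Alice 29.0 credits; Tara 14.7 credits; Luca 9.1 credits; Uma 3.4 credits.
Elif wins with the top bid and pays the second-highest, 29.0 credits.
Surplus = 41.7 credits − 29.0 credits = 12.7 credits.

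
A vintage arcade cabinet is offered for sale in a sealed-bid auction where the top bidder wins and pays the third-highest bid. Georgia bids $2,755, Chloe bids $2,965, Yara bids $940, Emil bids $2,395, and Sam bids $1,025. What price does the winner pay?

Price paid: $2,395.

Ordered from highest: Chloe $2,965, then Georgia $2,755, then Emil $2,395, then Sam $1,025, then Yara $940.
Chloe is the highest bidder, so Chloe wins.
Under the third-price rule, the price is the third-highest bid: $2,395.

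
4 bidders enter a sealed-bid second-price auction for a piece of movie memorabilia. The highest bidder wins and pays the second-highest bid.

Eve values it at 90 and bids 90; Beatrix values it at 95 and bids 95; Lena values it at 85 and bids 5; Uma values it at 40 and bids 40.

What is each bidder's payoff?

Sorted high to low: Beatrix 95; Eve 90; Uma 40; Lena 5.
Beatrix has the top bid and wins; the price is the second-highest bid, 90.
Beatrix's payoff = 95 − 90 = 5. All other bidders lose, so their payoff is 0.

Eve 0, Beatrix 5, Lena 0, Uma 0.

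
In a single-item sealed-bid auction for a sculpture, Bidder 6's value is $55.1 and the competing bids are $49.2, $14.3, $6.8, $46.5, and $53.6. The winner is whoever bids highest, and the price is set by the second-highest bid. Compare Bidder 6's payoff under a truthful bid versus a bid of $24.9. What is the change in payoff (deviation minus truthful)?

The highest competing bid is $53.6.
Bidding truthfully at $55.1: Bidder 6 has the top bid, wins, and pays the second-highest bid $53.6. Payoff = $55.1 − $53.6 = $1.5.
Bidding $24.9: the top bid is $53.6 (a rival), so Bidder 6 loses. Payoff = $0.0.
Change = $0.0 − $1.5 = -$1.5.
This is the dominant-strategy logic: truthful bidding weakly beats any alternative.

Payoff change: -$1.5.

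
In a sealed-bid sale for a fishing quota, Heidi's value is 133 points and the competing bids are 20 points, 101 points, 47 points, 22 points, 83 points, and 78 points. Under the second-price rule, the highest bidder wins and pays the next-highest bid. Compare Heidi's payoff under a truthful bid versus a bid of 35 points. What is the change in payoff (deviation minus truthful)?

Change in payoff: -32 points.

The highest competing bid is 101 points.
Bidding truthfully at 133 points: Heidi has the top bid, wins, and pays the second-highest bid 101 points. Payoff = 133 points − 101 points = 32 points.
Bidding 35 points: the top bid is 101 points (a rival), so Heidi loses. Payoff = 0 points.
Change = 0 points − 32 points = -32 points.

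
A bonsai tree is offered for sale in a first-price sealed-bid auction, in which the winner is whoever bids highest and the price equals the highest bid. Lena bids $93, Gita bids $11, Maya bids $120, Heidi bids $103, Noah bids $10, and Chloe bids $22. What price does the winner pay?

Ranking the bids: Maya $120; Heidi $103; Lena $93; Chloe $22; Gita $11; Noah $10.
Maya is the highest bidder, so Maya wins.
Under the first-price rule, the price is the highest bid: $120.

The winner pays $120.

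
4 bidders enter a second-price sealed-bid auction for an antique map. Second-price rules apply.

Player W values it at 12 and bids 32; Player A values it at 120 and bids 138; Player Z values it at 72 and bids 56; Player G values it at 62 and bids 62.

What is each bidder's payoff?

Ordered from highest: Player A 138, then Player G 62, then Player Z 56, then Player W 32.
Player A has the top bid and wins; the price is the second-highest bid, 62.
Player A's payoff = 120 − 62 = 58. All other bidders lose, so their payoff is 0.

Payoffs: Player W 0, Player A 58, Player Z 0, Player G 0.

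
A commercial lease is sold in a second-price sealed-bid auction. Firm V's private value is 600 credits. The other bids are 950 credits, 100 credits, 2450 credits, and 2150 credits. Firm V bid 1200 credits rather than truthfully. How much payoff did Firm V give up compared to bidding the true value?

Regret: 0 credits.

The highest competing bid is 2450 credits.
Bidding truthfully at 600 credits: the top bid is 2450 credits (a rival), so Firm V loses. Payoff = 0 credits.
Bidding 1200 credits: the top bid is 2450 credits (a rival), so Firm V loses. Payoff = 0 credits.
Regret = truthful payoff − actual payoff = 0 credits − 0 credits = 0 credits.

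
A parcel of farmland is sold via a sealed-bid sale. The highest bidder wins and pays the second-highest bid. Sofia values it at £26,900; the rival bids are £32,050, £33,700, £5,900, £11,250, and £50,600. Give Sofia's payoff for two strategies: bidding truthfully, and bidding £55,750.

The highest competing bid is £50,600.
Bidding truthfully at £26,900: the top bid is £50,600 (a rival), so Sofia loses. Payoff = £0.
Bidding £55,750: Sofia has the top bid, wins, and pays the second-highest bid £50,600. Payoff = £26,900 − £50,600 = -£23,700.
Deviating from a truthful bid can only lose payoff in a second-price auction — never gain.

(a) £0  (b) -£23,700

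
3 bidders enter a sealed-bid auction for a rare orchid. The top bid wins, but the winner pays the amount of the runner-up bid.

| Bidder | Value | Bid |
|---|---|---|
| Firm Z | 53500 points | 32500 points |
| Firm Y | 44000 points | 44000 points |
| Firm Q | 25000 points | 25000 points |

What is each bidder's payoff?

Payoffs: Firm Z 0 points, Firm Y 11500 points, Firm Q 0 points.

Ordered from highest: Firm Y 44000 points, then Firm Z 32500 points, then Firm Q 25000 points.
Firm Y has the top bid and wins; the price is the second-highest bid, 32500 points.
Firm Y's payoff = 44000 points − 32500 points = 11500 points. All other bidders lose, so their payoff is 0.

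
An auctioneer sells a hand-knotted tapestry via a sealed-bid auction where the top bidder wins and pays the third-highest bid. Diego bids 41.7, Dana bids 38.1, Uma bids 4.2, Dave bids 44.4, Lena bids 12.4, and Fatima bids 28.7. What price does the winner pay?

The winner pays 38.1.

Ordered from highest: Dave 44.4 > Diego 41.7 > Dana 38.1 > Fatima 28.7 > Lena 12.4 > Uma 4.2.
Dave is the highest bidder, so Dave wins.
Under the third-price rule, the price is the third-highest bid: 38.1.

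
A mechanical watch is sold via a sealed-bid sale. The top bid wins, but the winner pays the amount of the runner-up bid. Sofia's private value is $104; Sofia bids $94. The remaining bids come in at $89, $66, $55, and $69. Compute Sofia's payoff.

Highest competing bid: $89.
Sofia's bid $94 is the highest overall, so Sofia wins and pays the second-highest bid, $89.
Payoff = value − price = $104 − $89 = $15.

Payoff = $15.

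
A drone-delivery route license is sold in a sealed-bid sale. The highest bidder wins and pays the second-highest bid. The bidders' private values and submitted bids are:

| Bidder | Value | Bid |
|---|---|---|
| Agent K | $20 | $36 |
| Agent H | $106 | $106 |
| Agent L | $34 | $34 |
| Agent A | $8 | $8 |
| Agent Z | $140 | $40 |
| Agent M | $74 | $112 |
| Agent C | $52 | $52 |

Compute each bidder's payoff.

Sorted high to low: Agent M $112; Agent H $106; Agent C $52; Agent Z $40; Agent K $36; Agent L $34; Agent A $8.
Agent M has the top bid and wins; the price is the second-highest bid, $106.
Agent M's payoff = $74 − $106 = -$32. All other bidders lose, so their payoff is 0.

Agent K $0, Agent H $0, Agent L $0, Agent A $0, Agent Z $0, Agent M -$32, Agent C $0.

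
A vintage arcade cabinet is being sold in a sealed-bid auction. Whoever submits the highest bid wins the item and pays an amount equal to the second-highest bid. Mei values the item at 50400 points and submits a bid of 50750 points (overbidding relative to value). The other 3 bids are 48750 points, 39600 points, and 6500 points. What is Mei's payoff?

Mei's payoff: 1650 points.

Highest competing bid: 48750 points.
Mei's bid 50750 points is the highest overall, so Mei wins and pays the second-highest bid, 48750 points.
Payoff = value − price = 50400 points − 48750 points = 1650 points.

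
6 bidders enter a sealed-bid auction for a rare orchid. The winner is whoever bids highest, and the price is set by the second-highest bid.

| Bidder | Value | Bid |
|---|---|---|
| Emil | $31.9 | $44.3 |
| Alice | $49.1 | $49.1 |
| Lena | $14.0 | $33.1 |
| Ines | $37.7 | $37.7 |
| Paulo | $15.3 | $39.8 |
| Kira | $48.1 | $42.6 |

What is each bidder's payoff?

Payoffs: Emil $0.0, Alice $4.8, Lena $0.0, Ines $0.0, Paulo $0.0, Kira $0.0.

Bids in descending order: Alice $49.1 > Emil $44.3 > Kira $42.6 > Paulo $39.8 > Ines $37.7 > Lena $33.1.
Alice has the top bid and wins; the price is the second-highest bid, $44.3.
Alice's payoff = $49.1 − $44.3 = $4.8. All other bidders lose, so their payoff is 0.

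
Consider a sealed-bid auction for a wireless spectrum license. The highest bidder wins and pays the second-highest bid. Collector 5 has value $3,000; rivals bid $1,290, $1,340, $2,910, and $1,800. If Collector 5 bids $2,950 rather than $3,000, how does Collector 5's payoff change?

The highest competing bid is $2,910.
Bidding truthfully at $3,000: Collector 5 has the top bid, wins, and pays the second-highest bid $2,910. Payoff = $3,000 − $2,910 = $90.
Bidding $2,950: Collector 5 has the top bid, wins, and pays the second-highest bid $2,910. Payoff = $3,000 − $2,910 = $90.
Change = $90 − $90 = $0.
The bid only affects whether you win, not the price — here both bids land on the same side of the top rival bid, so the deviation is payoff-neutral.

Payoff change: $0.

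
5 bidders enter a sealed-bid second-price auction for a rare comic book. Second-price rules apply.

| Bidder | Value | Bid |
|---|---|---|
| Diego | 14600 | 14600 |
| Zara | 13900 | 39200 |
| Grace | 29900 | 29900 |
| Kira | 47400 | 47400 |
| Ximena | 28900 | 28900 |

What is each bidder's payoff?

Bids in descending order: Kira 47400; Zara 39200; Grace 29900; Ximena 28900; Diego 14600.
Kira has the top bid and wins; the price is the second-highest bid, 39200.
Kira's payoff = 47400 − 39200 = 8200. All other bidders lose, so their payoff is 0.

Diego 0, Zara 0, Grace 0, Kira 8200, Ximena 0.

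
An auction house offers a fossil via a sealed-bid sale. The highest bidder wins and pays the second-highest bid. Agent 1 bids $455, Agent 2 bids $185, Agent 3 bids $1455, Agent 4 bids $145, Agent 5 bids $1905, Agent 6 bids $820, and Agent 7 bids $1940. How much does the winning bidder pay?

The winner pays $1905.

Ranking the bids: Agent 7 $1940 > Agent 5 $1905 > Agent 3 $1455 > Agent 6 $820 > Agent 1 $455 > Agent 2 $185 > Agent 4 $145.
Agent 7 has the highest bid, so Agent 7 wins.
The second-highest bid is $1905, so that is what Agent 7 pays.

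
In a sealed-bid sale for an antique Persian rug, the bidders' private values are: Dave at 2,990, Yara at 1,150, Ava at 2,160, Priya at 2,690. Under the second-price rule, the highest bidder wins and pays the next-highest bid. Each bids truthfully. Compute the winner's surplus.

300

Ranking the bids: Dave 2,990; Priya 2,690; Ava 2,160; Yara 1,150.
Dave wins with the top bid and pays the second-highest, 2,690.
Surplus = 2,990 − 2,690 = 300.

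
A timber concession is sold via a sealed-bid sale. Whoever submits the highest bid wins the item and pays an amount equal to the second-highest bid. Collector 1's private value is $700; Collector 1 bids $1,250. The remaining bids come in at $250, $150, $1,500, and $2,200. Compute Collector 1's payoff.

Highest competing bid: $2,200.
Collector 1's bid $1,250 is not the highest, so Collector 1 loses, pays nothing, and earns zero payoff.

Payoff = $0.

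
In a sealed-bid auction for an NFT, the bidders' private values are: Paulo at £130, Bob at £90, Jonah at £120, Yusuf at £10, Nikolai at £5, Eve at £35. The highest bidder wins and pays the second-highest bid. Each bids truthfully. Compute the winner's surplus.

Surplus = £10.

Ranking the bids: Paulo £130, then Jonah £120, then Bob £90, then Eve £35, then Yusuf £10, then Nikolai £5.
Paulo wins with the top bid and pays the second-highest, £120.
Surplus = £130 − £120 = £10.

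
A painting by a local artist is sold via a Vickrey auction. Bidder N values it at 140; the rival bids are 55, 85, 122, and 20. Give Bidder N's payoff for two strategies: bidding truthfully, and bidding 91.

The highest competing bid is 122.
Bidding truthfully at 140: Bidder N has the top bid, wins, and pays the second-highest bid 122. Payoff = 140 − 122 = 18.
Bidding 91: the top bid is 122 (a rival), so Bidder N loses. Payoff = 0.

Truthful: 18; alternative: 0.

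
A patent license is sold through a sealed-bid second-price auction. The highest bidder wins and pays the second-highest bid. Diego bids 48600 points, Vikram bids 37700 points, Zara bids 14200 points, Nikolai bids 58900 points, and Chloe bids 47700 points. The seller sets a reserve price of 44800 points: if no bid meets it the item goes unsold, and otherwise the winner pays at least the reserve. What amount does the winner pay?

Price paid: 48600 points.

Ranking the bids: Nikolai 58900 points > Diego 48600 points > Chloe 47700 points > Vikram 37700 points > Zara 14200 points.
Nikolai has the highest bid, so Nikolai wins.
The second-highest bid is 48600 points, which exceeds the reserve, so that sets the price.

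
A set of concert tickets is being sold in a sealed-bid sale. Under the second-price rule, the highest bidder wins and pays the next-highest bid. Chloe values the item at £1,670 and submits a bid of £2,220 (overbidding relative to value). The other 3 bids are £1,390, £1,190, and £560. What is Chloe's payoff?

Highest competing bid: £1,390.
Chloe's bid £2,220 is the highest overall, so Chloe wins and pays the second-highest bid, £1,390.
Payoff = value − price = £1,670 − £1,390 = £280.

Payoff = £280.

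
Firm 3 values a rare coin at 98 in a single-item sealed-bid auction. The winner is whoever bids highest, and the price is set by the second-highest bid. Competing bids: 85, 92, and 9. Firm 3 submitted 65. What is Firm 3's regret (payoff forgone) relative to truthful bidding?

The highest competing bid is 92.
Bidding truthfully at 98: Firm 3 has the top bid, wins, and pays the second-highest bid 92. Payoff = 98 − 92 = 6.
Bidding 65: the top bid is 92 (a rival), so Firm 3 loses. Payoff = 0.
Regret = truthful payoff − actual payoff = 6 − 0 = 6.

Regret: 6.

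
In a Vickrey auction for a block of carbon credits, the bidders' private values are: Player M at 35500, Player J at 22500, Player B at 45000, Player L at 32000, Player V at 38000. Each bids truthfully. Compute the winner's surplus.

Surplus = 7000.

Sorted high to low: Player B 45000 > Player V 38000 > Player M 35500 > Player L 32000 > Player J 22500.
Player B wins with the top bid and pays the second-highest, 38000.
Surplus = 45000 − 38000 = 7000.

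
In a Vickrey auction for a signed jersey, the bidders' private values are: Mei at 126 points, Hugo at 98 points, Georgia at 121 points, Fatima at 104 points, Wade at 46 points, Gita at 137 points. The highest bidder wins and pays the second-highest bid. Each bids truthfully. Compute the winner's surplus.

11 points

Ordered from highest: Gita 137 points; Mei 126 points; Georgia 121 points; Fatima 104 points; Hugo 98 points; Wade 46 points.
Gita wins with the top bid and pays the second-highest, 126 points.
Surplus = 137 points − 126 points = 11 points.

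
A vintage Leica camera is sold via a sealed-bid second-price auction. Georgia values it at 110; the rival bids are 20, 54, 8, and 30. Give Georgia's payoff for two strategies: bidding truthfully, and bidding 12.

(a) 56  (b) 0

The highest competing bid is 54.
Bidding truthfully at 110: Georgia has the top bid, wins, and pays the second-highest bid 54. Payoff = 110 − 54 = 56.
Bidding 12: the top bid is 54 (a rival), so Georgia loses. Payoff = 0.
This is the dominant-strategy logic: truthful bidding weakly beats any alternative.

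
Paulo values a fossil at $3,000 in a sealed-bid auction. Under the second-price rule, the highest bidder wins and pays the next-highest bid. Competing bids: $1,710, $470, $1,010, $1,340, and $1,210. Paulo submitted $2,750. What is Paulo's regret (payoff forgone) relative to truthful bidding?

The highest competing bid is $1,710.
Bidding truthfully at $3,000: Paulo has the top bid, wins, and pays the second-highest bid $1,710. Payoff = $3,000 − $1,710 = $1,290.
Bidding $2,750: Paulo has the top bid, wins, and pays the second-highest bid $1,710. Payoff = $3,000 − $1,710 = $1,290.
Regret = truthful payoff − actual payoff = $1,290 − $1,290 = $0.

$0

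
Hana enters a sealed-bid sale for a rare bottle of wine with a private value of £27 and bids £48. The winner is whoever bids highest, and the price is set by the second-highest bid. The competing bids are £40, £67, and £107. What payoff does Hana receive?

Hana's payoff: £0.

Highest competing bid: £107.
Hana's bid £48 is not the highest, so Hana loses, pays nothing, and earns zero payoff.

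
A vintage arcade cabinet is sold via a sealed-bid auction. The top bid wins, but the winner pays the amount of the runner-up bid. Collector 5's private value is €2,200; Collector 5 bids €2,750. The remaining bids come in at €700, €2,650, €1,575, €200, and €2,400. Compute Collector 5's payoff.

Highest competing bid: €2,650.
Collector 5's bid €2,750 is the highest overall, so Collector 5 wins and pays the second-highest bid, €2,650.
Payoff = value − price = €2,200 − €2,650 = -€450.
Overbidding won the item at a price above value — truthful bidding would have avoided this loss.

Payoff = -€450.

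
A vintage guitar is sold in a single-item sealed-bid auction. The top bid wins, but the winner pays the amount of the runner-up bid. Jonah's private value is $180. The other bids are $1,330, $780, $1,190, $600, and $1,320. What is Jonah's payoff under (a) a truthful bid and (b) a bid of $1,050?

Truthful: $0; alternative: $0.

The highest competing bid is $1,330.
Bidding truthfully at $180: the top bid is $1,330 (a rival), so Jonah loses. Payoff = $0.
Bidding $1,050: the top bid is $1,330 (a rival), so Jonah loses. Payoff = $0.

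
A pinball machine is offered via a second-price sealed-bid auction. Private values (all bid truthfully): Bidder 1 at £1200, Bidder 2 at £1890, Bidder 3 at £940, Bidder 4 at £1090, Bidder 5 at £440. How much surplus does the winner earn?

Sorted high to low: Bidder 2 £1890, then Bidder 1 £1200, then Bidder 4 £1090, then Bidder 3 £940, then Bidder 5 £440.
Bidder 2 wins with the top bid and pays the second-highest, £1200.
Surplus = £1890 − £1200 = £690.

£690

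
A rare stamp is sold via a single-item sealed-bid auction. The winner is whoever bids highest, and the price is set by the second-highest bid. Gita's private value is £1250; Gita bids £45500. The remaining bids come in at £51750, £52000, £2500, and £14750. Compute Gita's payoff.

Highest competing bid: £52000.
Gita's bid £45500 is not the highest, so Gita loses, pays nothing, and earns zero payoff.

Payoff = £0.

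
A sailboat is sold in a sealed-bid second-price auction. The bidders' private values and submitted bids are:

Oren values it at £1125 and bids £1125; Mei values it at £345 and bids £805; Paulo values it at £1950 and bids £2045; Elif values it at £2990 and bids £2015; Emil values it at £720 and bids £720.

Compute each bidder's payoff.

Payoffs: Oren £0, Mei £0, Paulo -£65, Elif £0, Emil £0.

Ranking the bids: Paulo £2045; Elif £2015; Oren £1125; Mei £805; Emil £720.
Paulo has the top bid and wins; the price is the second-highest bid, £2015.
Paulo's payoff = £1950 − £2015 = -£65. All other bidders lose, so their payoff is 0.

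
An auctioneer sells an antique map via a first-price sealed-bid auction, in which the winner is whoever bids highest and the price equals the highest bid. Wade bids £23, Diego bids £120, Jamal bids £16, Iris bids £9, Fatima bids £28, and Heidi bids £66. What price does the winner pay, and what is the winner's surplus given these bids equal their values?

Price £120; surplus £0.

Bids in descending order: Diego £120; Heidi £66; Fatima £28; Wade £23; Jamal £16; Iris £9.
Diego is the highest bidder, so Diego wins.
Under the first-price rule, the price is the highest bid: £120.
Surplus = £120 − £120 = £0.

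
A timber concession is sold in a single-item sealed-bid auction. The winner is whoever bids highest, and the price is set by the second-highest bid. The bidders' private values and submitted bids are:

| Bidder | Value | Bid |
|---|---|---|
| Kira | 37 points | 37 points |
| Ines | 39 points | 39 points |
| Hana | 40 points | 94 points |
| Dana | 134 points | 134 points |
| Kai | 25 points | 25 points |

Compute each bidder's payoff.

Kira 0 points, Ines 0 points, Hana 0 points, Dana 40 points, Kai 0 points.

Ranking the bids: Dana 134 points; Hana 94 points; Ines 39 points; Kira 37 points; Kai 25 points.
Dana has the top bid and wins; the price is the second-highest bid, 94 points.
Dana's payoff = 134 points − 94 points = 40 points. All other bidders lose, so their payoff is 0.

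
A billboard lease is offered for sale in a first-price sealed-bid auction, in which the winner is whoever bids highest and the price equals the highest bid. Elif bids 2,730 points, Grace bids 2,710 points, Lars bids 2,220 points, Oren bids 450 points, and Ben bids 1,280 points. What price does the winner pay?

2,730 points

Ranking the bids: Elif 2,730 points, then Grace 2,710 points, then Lars 2,220 points, then Ben 1,280 points, then Oren 450 points.
Elif is the highest bidder, so Elif wins.
Under the first-price rule, the price is the highest bid: 2,730 points.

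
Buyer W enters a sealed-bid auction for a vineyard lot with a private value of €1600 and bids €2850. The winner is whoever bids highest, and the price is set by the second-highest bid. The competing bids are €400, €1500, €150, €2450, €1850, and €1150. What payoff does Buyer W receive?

Payoff = -€850.

Highest competing bid: €2450.
Buyer W's bid €2850 is the highest overall, so Buyer W wins and pays the second-highest bid, €2450.
Payoff = value − price = €1600 − €2450 = -€850.
Overbidding won the item at a price above value — truthful bidding would have avoided this loss.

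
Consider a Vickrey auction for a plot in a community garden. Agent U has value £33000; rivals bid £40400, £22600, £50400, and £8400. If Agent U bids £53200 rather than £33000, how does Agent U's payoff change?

Payoff change: -£17400.

The highest competing bid is £50400.
Bidding truthfully at £33000: the top bid is £50400 (a rival), so Agent U loses. Payoff = £0.
Bidding £53200: Agent U has the top bid, wins, and pays the second-highest bid £50400. Payoff = £33000 − £50400 = -£17400.
Change = -£17400 − £0 = -£17400.
This is the dominant-strategy logic: truthful bidding weakly beats any alternative.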